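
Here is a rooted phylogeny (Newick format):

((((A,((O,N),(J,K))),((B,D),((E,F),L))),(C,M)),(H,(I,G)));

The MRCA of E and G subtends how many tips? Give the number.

15

The MRCA of E and G is the root, so the clade is the entire tree.
That clade contains 15 terminal taxa: A, B, C, D, E, F, G, H, I, J, K, L, M, N, O.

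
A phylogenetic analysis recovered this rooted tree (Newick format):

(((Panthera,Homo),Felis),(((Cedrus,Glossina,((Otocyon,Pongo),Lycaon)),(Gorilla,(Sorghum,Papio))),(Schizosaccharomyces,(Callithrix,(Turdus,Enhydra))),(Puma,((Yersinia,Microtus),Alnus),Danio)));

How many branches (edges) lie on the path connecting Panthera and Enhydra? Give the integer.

8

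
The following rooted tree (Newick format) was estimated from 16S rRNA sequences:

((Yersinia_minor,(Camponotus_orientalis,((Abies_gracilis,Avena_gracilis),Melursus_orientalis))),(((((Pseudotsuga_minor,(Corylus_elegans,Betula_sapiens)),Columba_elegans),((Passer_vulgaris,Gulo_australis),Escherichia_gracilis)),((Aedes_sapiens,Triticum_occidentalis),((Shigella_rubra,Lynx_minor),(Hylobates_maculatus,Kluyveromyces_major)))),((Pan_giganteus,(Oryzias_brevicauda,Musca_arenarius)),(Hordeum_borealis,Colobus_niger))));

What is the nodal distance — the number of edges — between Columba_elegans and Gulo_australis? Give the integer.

5

The MRCA of Columba_elegans and Gulo_australis is the node subtending (((Pseudotsuga_minor,(Corylus_elegans,Betula_sapiens)),Columba_elegans),((Passer_vulgaris,Gulo_australis),Escherichia_gracilis)).
From Columba_elegans up to that node: 2 branches. From Gulo_australis up to the same node: 3 branches. Total: 2 + 3 = 5.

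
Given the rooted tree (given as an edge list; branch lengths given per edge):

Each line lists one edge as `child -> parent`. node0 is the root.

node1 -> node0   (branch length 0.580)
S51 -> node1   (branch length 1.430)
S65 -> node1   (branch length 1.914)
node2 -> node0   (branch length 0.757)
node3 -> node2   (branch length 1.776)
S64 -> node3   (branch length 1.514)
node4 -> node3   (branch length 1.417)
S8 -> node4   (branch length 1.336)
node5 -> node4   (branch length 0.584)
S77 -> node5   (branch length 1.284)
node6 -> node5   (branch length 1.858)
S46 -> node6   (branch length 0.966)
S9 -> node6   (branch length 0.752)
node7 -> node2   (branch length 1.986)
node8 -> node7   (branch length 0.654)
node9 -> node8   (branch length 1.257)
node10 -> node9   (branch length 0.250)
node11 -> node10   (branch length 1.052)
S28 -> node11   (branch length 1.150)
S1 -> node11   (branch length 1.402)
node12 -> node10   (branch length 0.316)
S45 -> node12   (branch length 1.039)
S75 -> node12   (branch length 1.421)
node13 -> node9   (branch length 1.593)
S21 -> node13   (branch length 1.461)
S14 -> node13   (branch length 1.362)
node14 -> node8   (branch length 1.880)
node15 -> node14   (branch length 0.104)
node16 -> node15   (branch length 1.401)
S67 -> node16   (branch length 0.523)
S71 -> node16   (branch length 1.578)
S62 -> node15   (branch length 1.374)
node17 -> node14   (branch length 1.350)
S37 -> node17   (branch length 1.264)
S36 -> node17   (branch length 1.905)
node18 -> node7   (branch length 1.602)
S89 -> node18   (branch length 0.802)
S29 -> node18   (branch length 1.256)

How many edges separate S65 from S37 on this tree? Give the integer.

The MRCA of S65 and S37 is the root of the tree.
From S65 up to that node: 2 branches. From S37 up to the same node: 6 branches. Total: 2 + 6 = 8.

8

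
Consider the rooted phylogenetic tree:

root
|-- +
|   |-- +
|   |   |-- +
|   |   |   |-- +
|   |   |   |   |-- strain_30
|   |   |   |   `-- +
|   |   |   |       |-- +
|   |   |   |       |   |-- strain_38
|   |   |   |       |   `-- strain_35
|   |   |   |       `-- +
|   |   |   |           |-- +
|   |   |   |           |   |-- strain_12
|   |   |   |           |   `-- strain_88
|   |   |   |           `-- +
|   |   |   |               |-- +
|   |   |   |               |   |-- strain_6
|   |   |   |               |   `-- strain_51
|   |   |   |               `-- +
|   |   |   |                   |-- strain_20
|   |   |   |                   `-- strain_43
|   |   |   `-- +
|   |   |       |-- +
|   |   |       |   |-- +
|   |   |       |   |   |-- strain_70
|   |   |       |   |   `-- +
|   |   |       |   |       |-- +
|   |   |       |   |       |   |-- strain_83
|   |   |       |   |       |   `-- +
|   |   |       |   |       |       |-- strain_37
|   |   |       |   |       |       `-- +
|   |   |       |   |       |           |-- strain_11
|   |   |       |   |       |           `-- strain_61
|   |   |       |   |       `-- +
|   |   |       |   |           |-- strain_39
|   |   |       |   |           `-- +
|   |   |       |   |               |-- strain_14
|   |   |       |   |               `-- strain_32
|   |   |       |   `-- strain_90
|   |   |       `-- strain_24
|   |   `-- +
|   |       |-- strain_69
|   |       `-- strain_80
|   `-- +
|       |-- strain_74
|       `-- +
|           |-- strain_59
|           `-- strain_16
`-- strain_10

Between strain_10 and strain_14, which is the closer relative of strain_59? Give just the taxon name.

strain_14

The MRCA of strain_59 and strain_14 subtends ((((strain_30,((strain_38,strain_35),((strain_12,strain_88),((strain_6,strain_51),(strain_20,strain_43))))),(((strain_70,((strain_83,(strain_37,(strain_11,strain_61))),(strain_39,(strain_14,strain_32)))),strain_90),strain_24)),(strain_69,strain_80)),(strain_74,(strain_59,strain_16))) (24 taxa).
The MRCA of strain_59 and strain_10 is the root, subtending the entire tree (25 taxa).
The first is nested inside the second, so strain_59 shares a more recent common ancestor with strain_14.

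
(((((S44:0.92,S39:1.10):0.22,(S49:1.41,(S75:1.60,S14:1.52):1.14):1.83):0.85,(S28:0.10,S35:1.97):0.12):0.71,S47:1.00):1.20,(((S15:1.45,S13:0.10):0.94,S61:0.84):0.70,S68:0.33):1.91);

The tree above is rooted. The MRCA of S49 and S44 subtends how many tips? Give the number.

The MRCA of S49 and S44 is the node subtending ((S44,S39),(S49,(S75,S14))).
That clade contains 5 terminal taxa: S14, S39, S44, S49, S75.

5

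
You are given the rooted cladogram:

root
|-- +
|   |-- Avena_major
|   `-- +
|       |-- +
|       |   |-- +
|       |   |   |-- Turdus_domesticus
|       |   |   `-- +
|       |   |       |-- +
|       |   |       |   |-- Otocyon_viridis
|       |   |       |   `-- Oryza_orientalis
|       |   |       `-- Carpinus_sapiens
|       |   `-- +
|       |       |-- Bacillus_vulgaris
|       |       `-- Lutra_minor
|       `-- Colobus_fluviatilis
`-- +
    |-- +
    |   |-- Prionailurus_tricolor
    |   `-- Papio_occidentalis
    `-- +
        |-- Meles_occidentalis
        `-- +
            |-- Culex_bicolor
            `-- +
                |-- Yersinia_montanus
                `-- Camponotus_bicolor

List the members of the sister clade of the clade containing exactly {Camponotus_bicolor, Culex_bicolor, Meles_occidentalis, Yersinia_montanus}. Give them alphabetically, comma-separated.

The clade containing exactly {Camponotus_bicolor, Culex_bicolor, Meles_occidentalis, Yersinia_montanus} attaches to the tree at the node subtending ((Prionailurus_tricolor,Papio_occidentalis),(Meles_occidentalis,(Culex_bicolor,(Yersinia_montanus,Camponotus_bicolor)))).
The other lineage descending from that same node — the sister group — is (Prionailurus_tricolor,Papio_occidentalis); its 2 tips in alphabetical order are the answer.

Papio_occidentalis, Prionailurus_tricolor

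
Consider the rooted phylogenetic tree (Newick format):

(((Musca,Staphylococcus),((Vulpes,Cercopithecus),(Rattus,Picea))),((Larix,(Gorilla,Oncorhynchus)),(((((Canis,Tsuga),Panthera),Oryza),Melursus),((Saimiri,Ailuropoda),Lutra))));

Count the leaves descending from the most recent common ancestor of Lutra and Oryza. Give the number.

The MRCA of Lutra and Oryza is the node subtending (((((Canis,Tsuga),Panthera),Oryza),Melursus),((Saimiri,Ailuropoda),Lutra)).
That clade contains 8 terminal taxa: Ailuropoda, Canis, Lutra, Melursus, Oryza, Panthera, Saimiri, Tsuga.

8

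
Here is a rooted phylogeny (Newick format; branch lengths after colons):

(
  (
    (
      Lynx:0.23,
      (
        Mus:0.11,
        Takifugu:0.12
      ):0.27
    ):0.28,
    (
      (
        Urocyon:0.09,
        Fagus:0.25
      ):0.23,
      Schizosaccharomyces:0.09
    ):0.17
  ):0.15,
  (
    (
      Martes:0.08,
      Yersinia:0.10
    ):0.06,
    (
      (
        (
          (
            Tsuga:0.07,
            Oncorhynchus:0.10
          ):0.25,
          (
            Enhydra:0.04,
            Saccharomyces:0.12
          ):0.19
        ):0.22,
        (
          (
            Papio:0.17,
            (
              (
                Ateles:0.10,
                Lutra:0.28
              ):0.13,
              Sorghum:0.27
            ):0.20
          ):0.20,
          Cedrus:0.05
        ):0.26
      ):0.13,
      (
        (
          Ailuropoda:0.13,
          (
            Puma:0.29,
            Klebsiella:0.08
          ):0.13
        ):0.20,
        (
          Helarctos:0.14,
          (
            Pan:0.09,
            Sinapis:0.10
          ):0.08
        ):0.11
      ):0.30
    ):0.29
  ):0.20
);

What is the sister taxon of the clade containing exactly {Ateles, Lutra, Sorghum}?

The clade containing exactly {Ateles, Lutra, Sorghum} attaches to the tree at the node subtending (Papio,((Ateles,Lutra),Sorghum)).
The other lineage descending from that same node — the sister group — is the single tip Papio.

Papio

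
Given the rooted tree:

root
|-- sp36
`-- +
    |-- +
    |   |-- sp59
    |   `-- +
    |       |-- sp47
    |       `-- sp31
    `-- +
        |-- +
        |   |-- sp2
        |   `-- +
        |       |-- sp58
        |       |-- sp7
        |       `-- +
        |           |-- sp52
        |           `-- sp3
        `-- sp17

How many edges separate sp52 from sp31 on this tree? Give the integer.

8

The MRCA of sp52 and sp31 is the node subtending ((sp59,(sp47,sp31)),((sp2,(sp58,sp7,(sp52,sp3))),sp17)).
From sp52 up to that node: 5 branches. From sp31 up to the same node: 3 branches. Total: 5 + 3 = 8.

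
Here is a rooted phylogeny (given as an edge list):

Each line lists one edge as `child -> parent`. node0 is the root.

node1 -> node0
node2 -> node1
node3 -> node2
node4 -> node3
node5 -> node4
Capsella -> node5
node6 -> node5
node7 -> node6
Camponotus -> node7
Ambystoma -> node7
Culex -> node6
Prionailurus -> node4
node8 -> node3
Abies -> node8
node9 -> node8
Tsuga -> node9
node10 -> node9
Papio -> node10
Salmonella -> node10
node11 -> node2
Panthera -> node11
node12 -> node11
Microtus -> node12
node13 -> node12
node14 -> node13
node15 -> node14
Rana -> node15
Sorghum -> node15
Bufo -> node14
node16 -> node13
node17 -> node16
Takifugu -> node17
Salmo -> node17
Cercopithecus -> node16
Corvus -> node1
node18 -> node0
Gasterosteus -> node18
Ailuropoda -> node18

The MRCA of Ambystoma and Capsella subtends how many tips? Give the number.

4

The MRCA of Ambystoma and Capsella is the node subtending (Capsella,((Camponotus,Ambystoma),Culex)).
That clade contains 4 terminal taxa: Ambystoma, Camponotus, Capsella, Culex.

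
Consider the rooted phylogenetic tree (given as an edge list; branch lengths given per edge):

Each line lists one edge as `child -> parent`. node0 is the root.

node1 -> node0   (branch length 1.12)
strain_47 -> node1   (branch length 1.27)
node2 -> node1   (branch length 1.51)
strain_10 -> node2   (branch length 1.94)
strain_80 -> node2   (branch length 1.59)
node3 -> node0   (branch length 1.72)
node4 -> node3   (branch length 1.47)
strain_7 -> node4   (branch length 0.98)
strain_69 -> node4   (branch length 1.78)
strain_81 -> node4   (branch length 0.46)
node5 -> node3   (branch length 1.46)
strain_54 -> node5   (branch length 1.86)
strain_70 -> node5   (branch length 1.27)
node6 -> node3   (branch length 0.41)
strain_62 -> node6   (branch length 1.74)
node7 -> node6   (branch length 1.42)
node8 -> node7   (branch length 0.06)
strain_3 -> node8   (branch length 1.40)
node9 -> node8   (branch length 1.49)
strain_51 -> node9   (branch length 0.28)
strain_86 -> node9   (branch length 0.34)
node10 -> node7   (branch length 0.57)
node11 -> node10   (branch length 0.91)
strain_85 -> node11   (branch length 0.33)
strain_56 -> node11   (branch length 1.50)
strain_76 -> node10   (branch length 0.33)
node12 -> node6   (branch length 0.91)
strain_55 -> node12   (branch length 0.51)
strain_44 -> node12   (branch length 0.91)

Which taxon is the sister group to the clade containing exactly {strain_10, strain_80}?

The clade containing exactly {strain_10, strain_80} attaches to the tree at the node subtending (strain_47,(strain_10,strain_80)).
The other lineage descending from that same node — the sister group — is the single tip strain_47.

strain_47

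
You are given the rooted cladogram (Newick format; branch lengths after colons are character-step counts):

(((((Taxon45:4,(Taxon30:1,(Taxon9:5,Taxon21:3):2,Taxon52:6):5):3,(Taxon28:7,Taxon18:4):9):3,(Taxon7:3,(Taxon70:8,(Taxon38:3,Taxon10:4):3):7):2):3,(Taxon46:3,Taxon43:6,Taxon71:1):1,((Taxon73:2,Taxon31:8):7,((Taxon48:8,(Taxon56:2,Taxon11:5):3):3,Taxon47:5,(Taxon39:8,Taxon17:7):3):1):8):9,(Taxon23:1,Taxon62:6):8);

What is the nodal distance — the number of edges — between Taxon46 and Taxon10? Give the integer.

The MRCA of Taxon46 and Taxon10 is the node subtending ((((Taxon45,(Taxon30,(Taxon9,Taxon21),Taxon52)),(Taxon28,Taxon18)),(Taxon7,(Taxon70,(Taxon38,Taxon10)))),(Taxon46,Taxon43,Taxon71),((Taxon73,Taxon31),((Taxon48,(Taxon56,Taxon11)),Taxon47,(Taxon39,Taxon17)))).
From Taxon46 up to that node: 2 branches. From Taxon10 up to the same node: 5 branches. Total: 2 + 5 = 7.

7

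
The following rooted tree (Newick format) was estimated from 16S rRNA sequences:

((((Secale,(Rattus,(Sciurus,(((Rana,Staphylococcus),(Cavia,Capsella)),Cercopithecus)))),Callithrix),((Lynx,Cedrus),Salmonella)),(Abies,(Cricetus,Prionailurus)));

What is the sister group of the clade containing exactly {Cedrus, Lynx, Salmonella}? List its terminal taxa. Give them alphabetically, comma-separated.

Callithrix, Capsella, Cavia, Cercopithecus, Rana, Rattus, Sciurus, Secale, Staphylococcus

The clade containing exactly {Cedrus, Lynx, Salmonella} attaches to the tree at the node subtending (((Secale,(Rattus,(Sciurus,(((Rana,Staphylococcus),(Cavia,Capsella)),Cercopithecus)))),Callithrix),((Lynx,Cedrus),Salmonella)).
The other lineage descending from that same node — the sister group — is ((Secale,(Rattus,(Sciurus,(((Rana,Staphylococcus),(Cavia,Capsella)),Cercopithecus)))),Callithrix); its 9 tips in alphabetical order are the answer.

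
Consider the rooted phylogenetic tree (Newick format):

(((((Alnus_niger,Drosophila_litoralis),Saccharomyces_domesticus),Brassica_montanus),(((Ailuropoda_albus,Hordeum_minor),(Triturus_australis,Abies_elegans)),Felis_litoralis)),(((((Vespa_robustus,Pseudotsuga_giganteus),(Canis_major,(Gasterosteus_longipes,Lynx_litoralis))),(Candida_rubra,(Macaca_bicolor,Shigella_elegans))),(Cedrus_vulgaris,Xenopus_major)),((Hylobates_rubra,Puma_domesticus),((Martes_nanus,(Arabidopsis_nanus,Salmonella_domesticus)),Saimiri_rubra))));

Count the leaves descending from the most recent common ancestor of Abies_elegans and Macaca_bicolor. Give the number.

The MRCA of Abies_elegans and Macaca_bicolor is the root, so the clade is the entire tree.
That clade contains 25 terminal taxa: Abies_elegans, Ailuropoda_albus, Alnus_niger, Arabidopsis_nanus, Brassica_montanus, Candida_rubra, Canis_major, Cedrus_vulgaris, Drosophila_litoralis, Felis_litoralis, Gasterosteus_longipes, Hordeum_minor, Hylobates_rubra, Lynx_litoralis, Macaca_bicolor, Martes_nanus, Pseudotsuga_giganteus, Puma_domesticus, Saccharomyces_domesticus, Saimiri_rubra, Salmonella_domesticus, Shigella_elegans, Triturus_australis, Vespa_robustus, Xenopus_major.

25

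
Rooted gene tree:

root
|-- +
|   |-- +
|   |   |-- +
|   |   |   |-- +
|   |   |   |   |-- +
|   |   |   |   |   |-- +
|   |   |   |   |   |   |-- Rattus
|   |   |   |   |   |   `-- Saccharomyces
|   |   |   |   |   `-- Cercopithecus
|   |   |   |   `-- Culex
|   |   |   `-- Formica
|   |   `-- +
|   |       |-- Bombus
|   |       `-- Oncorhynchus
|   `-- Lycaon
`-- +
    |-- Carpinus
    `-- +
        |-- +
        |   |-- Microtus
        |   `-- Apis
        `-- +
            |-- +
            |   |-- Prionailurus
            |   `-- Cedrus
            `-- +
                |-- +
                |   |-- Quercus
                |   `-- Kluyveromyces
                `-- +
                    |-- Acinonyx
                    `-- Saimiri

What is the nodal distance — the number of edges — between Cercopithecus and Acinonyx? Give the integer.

The MRCA of Cercopithecus and Acinonyx is the root of the tree.
From Cercopithecus up to that node: 6 branches. From Acinonyx up to the same node: 6 branches. Total: 6 + 6 = 12.

12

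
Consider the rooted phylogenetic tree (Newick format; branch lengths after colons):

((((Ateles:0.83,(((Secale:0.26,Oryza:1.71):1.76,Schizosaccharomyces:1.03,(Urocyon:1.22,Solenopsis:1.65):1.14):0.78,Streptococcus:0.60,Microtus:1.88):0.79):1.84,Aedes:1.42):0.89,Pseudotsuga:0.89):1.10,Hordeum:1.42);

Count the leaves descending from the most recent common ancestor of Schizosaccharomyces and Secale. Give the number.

The MRCA of Schizosaccharomyces and Secale is the node subtending ((Secale,Oryza),Schizosaccharomyces,(Urocyon,Solenopsis)).
That clade contains 5 terminal taxa: Oryza, Schizosaccharomyces, Secale, Solenopsis, Urocyon.

5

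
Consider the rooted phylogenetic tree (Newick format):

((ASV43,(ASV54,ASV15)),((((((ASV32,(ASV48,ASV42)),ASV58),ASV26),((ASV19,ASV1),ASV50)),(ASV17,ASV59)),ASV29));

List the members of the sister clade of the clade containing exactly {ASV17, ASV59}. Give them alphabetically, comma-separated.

ASV1, ASV19, ASV26, ASV32, ASV42, ASV48, ASV50, ASV58

The clade containing exactly {ASV17, ASV59} attaches to the tree at the node subtending (((((ASV32,(ASV48,ASV42)),ASV58),ASV26),((ASV19,ASV1),ASV50)),(ASV17,ASV59)).
The other lineage descending from that same node — the sister group — is ((((ASV32,(ASV48,ASV42)),ASV58),ASV26),((ASV19,ASV1),ASV50)); its 8 tips in alphabetical order are the answer.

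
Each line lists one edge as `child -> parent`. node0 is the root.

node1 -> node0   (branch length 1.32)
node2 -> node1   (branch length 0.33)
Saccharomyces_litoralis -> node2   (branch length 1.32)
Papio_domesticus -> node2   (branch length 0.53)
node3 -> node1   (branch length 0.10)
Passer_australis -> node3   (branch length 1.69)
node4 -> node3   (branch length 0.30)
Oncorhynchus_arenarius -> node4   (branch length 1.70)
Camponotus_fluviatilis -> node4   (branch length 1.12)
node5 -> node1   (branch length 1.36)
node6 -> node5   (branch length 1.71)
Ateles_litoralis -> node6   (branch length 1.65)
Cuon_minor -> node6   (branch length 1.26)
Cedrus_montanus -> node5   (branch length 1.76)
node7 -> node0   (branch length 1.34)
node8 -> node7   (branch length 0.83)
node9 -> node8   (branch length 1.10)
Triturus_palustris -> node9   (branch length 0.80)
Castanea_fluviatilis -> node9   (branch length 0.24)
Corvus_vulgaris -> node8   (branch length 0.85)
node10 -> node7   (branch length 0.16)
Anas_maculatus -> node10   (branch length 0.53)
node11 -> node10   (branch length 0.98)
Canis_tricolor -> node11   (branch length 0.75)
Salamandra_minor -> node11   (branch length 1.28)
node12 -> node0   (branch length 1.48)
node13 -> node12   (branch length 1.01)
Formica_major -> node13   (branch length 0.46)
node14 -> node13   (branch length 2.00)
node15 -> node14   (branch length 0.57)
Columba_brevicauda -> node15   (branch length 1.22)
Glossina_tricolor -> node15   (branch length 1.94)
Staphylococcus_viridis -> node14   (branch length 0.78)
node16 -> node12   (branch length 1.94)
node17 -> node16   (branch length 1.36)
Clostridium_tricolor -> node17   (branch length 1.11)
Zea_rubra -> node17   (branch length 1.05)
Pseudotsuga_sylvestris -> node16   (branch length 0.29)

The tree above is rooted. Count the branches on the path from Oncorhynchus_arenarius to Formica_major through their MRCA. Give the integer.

7

The MRCA of Oncorhynchus_arenarius and Formica_major is the root of the tree.
From Oncorhynchus_arenarius up to that node: 4 branches. From Formica_major up to the same node: 3 branches. Total: 4 + 3 = 7.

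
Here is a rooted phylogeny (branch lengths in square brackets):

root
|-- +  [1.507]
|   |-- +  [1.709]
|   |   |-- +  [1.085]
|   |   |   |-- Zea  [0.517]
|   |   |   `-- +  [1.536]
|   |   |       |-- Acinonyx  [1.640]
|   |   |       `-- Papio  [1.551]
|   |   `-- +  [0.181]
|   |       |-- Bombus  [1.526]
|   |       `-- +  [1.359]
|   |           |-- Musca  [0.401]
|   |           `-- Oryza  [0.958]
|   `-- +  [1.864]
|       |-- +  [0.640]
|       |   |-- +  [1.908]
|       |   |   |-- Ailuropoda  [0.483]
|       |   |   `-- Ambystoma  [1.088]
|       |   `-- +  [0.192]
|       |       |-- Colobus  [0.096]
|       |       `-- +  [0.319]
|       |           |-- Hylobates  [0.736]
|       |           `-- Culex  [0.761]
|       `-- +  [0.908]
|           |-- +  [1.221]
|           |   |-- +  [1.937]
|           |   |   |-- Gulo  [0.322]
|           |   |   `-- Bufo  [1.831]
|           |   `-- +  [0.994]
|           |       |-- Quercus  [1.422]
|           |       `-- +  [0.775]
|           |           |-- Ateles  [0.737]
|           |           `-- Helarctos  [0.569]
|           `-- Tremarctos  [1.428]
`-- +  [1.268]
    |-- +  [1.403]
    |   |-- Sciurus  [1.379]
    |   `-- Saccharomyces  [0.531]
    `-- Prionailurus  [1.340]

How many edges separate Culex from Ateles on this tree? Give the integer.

9

The MRCA of Culex and Ateles is the node subtending (((Ailuropoda,Ambystoma),(Colobus,(Hylobates,Culex))),(((Gulo,Bufo),(Quercus,(Ateles,Helarctos))),Tremarctos)).
From Culex up to that node: 4 branches. From Ateles up to the same node: 5 branches. Total: 4 + 5 = 9.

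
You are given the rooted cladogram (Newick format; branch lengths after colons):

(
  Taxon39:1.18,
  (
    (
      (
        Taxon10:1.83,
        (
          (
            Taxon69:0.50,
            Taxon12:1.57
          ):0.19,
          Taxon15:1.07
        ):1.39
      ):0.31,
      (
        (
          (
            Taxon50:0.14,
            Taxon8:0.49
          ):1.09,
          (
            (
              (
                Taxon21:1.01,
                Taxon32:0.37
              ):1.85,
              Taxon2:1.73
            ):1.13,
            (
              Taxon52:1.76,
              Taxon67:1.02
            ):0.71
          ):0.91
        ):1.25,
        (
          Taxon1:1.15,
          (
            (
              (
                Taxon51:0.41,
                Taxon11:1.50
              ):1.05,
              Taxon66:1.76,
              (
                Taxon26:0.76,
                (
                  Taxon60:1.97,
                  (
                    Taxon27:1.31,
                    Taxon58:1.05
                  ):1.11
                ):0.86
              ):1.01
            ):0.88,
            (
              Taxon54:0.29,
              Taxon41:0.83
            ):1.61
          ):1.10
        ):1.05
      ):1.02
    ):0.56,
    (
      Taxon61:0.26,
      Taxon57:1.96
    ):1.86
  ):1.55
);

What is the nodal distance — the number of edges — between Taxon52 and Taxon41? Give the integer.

8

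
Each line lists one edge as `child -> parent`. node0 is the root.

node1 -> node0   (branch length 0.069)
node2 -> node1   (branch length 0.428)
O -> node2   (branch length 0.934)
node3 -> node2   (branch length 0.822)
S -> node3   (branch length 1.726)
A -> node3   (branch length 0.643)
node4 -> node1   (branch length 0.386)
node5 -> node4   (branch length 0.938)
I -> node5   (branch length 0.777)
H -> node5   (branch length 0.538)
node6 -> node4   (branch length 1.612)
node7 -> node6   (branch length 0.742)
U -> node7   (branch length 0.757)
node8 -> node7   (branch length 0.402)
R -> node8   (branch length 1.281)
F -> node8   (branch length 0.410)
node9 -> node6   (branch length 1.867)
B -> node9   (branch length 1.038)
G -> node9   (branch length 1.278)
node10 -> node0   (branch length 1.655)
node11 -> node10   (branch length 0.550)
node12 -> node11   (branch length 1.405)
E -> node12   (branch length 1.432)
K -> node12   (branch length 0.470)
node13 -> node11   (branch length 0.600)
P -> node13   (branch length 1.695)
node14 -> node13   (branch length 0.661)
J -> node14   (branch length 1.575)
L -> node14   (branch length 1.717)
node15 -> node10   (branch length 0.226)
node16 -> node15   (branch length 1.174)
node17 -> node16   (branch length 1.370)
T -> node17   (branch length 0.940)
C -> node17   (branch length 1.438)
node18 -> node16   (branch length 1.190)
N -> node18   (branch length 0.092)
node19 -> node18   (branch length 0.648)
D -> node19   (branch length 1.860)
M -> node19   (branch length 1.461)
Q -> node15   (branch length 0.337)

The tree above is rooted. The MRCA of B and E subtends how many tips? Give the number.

21

The MRCA of B and E is the root, so the clade is the entire tree.
That clade contains 21 terminal taxa: A, B, C, D, E, F, G, H, I, J, K, L, M, N, O, P, Q, R, S, T, U.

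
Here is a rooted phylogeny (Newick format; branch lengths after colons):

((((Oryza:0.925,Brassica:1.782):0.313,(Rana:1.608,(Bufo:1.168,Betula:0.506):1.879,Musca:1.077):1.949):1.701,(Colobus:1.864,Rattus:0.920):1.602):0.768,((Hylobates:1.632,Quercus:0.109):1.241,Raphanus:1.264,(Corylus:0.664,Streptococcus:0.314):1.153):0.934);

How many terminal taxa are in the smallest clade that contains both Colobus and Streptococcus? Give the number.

The MRCA of Colobus and Streptococcus is the root, so the clade is the entire tree.
That clade contains 13 terminal taxa: Betula, Brassica, Bufo, Colobus, Corylus, Hylobates, Musca, Oryza, Quercus, Rana, Raphanus, Rattus, Streptococcus.

13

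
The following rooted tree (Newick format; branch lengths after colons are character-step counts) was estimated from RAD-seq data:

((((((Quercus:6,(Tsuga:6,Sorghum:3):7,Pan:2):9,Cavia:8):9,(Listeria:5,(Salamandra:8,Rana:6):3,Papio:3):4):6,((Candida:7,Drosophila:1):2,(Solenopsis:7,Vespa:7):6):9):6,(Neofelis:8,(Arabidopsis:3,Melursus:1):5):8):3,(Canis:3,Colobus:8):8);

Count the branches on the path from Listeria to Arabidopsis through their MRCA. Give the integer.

The MRCA of Listeria and Arabidopsis is the node subtending (((((Quercus,(Tsuga,Sorghum),Pan),Cavia),(Listeria,(Salamandra,Rana),Papio)),((Candida,Drosophila),(Solenopsis,Vespa))),(Neofelis,(Arabidopsis,Melursus))).
From Listeria up to that node: 4 branches. From Arabidopsis up to the same node: 3 branches. Total: 4 + 3 = 7.

7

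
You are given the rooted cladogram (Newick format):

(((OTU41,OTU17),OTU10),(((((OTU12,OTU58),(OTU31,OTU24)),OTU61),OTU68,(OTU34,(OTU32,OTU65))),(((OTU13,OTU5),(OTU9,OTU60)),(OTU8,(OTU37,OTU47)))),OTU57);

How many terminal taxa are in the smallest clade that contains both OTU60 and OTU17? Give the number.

The MRCA of OTU60 and OTU17 is the root, so the clade is the entire tree.
That clade contains 20 terminal taxa: OTU10, OTU12, OTU13, OTU17, OTU24, OTU31, OTU32, OTU34, OTU37, OTU41, OTU47, OTU5, OTU57, OTU58, OTU60, OTU61, OTU65, OTU68, OTU8, OTU9.

20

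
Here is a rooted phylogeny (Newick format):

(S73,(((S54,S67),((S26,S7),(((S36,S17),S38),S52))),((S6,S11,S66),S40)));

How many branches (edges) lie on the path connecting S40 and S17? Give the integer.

The MRCA of S40 and S17 is the node subtending (((S54,S67),((S26,S7),(((S36,S17),S38),S52))),((S6,S11,S66),S40)).
From S40 up to that node: 2 branches. From S17 up to the same node: 6 branches. Total: 2 + 6 = 8.

8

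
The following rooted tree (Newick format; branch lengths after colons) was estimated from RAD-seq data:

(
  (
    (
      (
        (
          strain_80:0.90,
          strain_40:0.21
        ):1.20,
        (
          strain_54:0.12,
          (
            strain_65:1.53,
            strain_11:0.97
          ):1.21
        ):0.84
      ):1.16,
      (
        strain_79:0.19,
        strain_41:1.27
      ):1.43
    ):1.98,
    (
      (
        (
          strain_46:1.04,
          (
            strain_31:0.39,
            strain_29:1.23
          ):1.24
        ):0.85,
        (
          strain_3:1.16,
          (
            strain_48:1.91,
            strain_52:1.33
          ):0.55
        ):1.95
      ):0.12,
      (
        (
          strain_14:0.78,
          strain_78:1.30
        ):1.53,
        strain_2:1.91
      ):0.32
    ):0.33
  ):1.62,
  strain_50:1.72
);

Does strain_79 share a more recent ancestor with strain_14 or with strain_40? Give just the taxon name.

The MRCA of strain_79 and strain_40 subtends (((strain_80,strain_40),(strain_54,(strain_65,strain_11))),(strain_79,strain_41)) (7 taxa).
The MRCA of strain_79 and strain_14 subtends ((((strain_80,strain_40),(strain_54,(strain_65,strain_11))),(strain_79,strain_41)),(((strain_46,(strain_31,strain_29)),(strain_3,(strain_48,strain_52))),((strain_14,strain_78),strain_2))) (16 taxa).
The first is nested inside the second, so strain_79 shares a more recent common ancestor with strain_40.

strain_40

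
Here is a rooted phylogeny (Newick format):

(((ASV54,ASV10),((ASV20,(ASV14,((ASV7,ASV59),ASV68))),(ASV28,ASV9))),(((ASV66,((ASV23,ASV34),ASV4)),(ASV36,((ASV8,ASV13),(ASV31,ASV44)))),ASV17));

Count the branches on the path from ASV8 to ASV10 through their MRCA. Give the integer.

The MRCA of ASV8 and ASV10 is the root of the tree.
From ASV8 up to that node: 6 branches. From ASV10 up to the same node: 3 branches. Total: 6 + 3 = 9.

9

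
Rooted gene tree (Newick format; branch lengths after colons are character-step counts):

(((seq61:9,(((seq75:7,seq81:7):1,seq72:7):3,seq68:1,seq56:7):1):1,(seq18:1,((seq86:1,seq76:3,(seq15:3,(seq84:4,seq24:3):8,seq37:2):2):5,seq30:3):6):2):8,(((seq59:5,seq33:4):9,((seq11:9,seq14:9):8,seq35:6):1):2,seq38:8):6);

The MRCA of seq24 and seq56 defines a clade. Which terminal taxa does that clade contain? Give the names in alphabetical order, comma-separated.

seq15, seq18, seq24, seq30, seq37, seq56, seq61, seq68, seq72, seq75, seq76, seq81, seq84, seq86

Tracing seq24: it sits inside (seq84,seq24).
Tracing seq56: it sits inside (((seq75,seq81),seq72),seq68,seq56).
The smallest clade enclosing both is ((seq61,(((seq75,seq81),seq72),seq68,seq56)),(seq18,((seq86,seq76,(seq15,(seq84,seq24),seq37)),seq30))); the answer is its 14 terminal taxa in alphabetical order.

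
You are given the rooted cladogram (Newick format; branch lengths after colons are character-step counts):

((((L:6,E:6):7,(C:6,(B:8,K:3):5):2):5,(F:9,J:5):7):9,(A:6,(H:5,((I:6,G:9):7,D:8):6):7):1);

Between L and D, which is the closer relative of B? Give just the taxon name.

The MRCA of B and L subtends ((L,E),(C,(B,K))) (5 taxa).
The MRCA of B and D is the root, subtending the entire tree (12 taxa).
The first is nested inside the second, so B shares a more recent common ancestor with L.

L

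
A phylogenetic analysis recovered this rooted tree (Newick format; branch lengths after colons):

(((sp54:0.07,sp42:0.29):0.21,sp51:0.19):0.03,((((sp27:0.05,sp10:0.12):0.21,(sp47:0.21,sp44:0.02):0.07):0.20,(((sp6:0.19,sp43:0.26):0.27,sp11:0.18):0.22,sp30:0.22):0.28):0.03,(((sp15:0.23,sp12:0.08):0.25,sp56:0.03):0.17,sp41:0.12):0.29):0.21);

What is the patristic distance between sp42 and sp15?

1.68

The path runs sp42 → … → MRCA → … → sp15; the MRCA is the root of the tree.
Branch lengths along that path: 0.29 + 0.21 + 0.03 + 0.21 + 0.29 + 0.17 + 0.25 + 0.23 = 1.68.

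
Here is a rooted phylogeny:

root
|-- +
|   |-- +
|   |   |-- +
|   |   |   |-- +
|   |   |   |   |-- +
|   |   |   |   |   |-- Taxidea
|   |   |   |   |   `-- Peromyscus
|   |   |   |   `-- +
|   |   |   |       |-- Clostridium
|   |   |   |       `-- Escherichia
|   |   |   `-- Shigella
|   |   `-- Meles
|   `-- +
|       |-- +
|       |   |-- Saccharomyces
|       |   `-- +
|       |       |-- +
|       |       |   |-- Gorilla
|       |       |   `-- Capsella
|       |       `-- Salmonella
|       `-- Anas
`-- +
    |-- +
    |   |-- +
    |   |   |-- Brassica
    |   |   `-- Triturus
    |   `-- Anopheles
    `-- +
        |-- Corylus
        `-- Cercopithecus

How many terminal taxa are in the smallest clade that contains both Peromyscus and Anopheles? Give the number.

16

The MRCA of Peromyscus and Anopheles is the root, so the clade is the entire tree.
That clade contains 16 terminal taxa: Anas, Anopheles, Brassica, Capsella, Cercopithecus, Clostridium, Corylus, Escherichia, Gorilla, Meles, Peromyscus, Saccharomyces, Salmonella, Shigella, Taxidea, Triturus.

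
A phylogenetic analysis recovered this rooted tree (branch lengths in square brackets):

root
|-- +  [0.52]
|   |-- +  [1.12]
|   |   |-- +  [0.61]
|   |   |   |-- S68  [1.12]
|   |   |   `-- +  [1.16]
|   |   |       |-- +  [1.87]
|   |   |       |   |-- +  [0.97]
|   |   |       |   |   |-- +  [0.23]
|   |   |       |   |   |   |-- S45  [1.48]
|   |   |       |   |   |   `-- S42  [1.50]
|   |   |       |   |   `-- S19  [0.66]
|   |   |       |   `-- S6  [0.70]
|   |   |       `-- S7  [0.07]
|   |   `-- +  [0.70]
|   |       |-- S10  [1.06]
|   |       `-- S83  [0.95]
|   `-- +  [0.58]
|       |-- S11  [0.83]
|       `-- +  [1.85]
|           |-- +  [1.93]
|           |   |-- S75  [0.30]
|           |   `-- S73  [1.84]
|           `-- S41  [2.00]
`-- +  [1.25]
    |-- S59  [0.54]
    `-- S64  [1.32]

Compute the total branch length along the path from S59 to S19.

8.70

The path runs S59 → … → MRCA → … → S19; the MRCA is the root of the tree.
Branch lengths along that path: 0.54 + 1.25 + 0.52 + 1.12 + 0.61 + 1.16 + 1.87 + 0.97 + 0.66 = 8.70.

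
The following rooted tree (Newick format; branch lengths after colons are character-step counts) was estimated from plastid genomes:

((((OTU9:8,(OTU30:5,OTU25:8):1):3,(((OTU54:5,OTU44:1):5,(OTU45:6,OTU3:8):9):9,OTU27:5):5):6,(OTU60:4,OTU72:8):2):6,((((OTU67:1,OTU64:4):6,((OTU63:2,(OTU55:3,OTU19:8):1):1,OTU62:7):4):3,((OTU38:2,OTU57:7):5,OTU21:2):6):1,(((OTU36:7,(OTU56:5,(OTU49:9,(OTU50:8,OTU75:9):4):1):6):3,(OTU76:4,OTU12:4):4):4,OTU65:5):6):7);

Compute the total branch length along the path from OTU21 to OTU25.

40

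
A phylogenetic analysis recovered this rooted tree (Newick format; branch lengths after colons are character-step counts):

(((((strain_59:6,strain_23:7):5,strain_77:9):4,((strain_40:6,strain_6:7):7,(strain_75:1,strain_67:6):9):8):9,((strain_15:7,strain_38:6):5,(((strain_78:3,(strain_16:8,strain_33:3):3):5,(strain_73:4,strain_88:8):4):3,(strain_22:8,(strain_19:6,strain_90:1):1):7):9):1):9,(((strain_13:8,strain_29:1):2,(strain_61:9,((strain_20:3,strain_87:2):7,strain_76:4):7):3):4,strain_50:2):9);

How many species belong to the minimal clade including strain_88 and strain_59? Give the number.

The MRCA of strain_88 and strain_59 is the node subtending ((((strain_59,strain_23),strain_77),((strain_40,strain_6),(strain_75,strain_67))),((strain_15,strain_38),(((strain_78,(strain_16,strain_33)),(strain_73,strain_88)),(strain_22,(strain_19,strain_90))))).
That clade contains 17 terminal taxa: strain_15, strain_16, strain_19, strain_22, strain_23, strain_33, strain_38, strain_40, strain_59, strain_6, strain_67, strain_73, strain_75, strain_77, strain_78, strain_88, strain_90.

17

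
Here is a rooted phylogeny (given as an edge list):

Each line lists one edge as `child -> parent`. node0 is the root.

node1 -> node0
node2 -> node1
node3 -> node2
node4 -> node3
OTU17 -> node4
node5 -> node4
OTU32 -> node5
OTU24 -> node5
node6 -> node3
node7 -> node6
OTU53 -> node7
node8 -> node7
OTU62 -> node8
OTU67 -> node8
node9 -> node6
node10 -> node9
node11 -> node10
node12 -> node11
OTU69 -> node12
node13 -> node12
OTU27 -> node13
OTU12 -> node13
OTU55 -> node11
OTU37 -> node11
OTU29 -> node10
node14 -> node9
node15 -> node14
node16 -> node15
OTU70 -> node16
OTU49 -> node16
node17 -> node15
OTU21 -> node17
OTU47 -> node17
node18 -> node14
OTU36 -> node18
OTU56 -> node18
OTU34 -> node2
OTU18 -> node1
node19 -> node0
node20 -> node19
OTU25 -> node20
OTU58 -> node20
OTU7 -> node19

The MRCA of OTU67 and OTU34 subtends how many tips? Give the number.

The MRCA of OTU67 and OTU34 is the node subtending (((OTU17,(OTU32,OTU24)),((OTU53,(OTU62,OTU67)),((((OTU69,(OTU27,OTU12)),OTU55,OTU37),OTU29),(((OTU70,OTU49),(OTU21,OTU47)),(OTU36,OTU56))))),OTU34).
That clade contains 19 terminal taxa: OTU12, OTU17, OTU21, OTU24, OTU27, OTU29, OTU32, OTU34, OTU36, OTU37, OTU47, OTU49, OTU53, OTU55, OTU56, OTU62, OTU67, OTU69, OTU70.

19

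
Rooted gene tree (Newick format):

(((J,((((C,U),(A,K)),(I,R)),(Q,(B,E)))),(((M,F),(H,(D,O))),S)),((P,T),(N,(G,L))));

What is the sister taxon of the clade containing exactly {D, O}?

The clade containing exactly {D, O} attaches to the tree at the node subtending (H,(D,O)).
The other lineage descending from that same node — the sister group — is the single tip H.

H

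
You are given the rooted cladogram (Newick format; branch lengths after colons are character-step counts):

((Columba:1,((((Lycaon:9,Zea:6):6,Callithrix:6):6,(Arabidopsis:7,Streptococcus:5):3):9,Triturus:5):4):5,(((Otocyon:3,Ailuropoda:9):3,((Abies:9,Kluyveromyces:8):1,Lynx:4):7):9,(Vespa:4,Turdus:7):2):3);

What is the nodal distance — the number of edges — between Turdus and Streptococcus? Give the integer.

The MRCA of Turdus and Streptococcus is the root of the tree.
From Turdus up to that node: 3 branches. From Streptococcus up to the same node: 5 branches. Total: 3 + 5 = 8.

8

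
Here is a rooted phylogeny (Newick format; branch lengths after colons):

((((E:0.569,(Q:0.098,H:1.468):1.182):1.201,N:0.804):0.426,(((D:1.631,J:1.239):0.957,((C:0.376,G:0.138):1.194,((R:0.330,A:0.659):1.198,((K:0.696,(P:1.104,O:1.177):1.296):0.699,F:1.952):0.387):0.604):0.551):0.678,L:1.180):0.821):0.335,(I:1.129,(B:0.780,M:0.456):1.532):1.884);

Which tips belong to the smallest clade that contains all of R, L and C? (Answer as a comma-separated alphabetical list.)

Tracing R: it sits inside (R,A).
Tracing L: it sits inside (((D,J),((C,G),((R,A),((K,(P,O)),F)))),L).
Tracing C: it sits inside (C,G).
The smallest clade enclosing all 3 is (((D,J),((C,G),((R,A),((K,(P,O)),F)))),L); the answer is its 11 terminal taxa in alphabetical order.

A, C, D, F, G, J, K, L, O, P, R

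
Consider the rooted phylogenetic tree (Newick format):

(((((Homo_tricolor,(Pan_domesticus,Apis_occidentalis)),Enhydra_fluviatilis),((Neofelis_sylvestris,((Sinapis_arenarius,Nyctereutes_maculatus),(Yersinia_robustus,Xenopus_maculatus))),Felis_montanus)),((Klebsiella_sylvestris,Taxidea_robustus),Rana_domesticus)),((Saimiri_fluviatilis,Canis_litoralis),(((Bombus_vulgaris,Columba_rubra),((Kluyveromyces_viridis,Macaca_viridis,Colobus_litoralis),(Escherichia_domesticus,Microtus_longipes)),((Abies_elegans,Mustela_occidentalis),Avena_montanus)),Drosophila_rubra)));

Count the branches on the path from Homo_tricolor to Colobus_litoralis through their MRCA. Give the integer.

11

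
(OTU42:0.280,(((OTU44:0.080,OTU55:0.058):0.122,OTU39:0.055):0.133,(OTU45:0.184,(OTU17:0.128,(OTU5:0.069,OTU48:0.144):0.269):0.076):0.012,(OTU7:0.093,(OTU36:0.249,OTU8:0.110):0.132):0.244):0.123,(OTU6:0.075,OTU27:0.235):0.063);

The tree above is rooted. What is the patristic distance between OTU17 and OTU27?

The path runs OTU17 → … → MRCA → … → OTU27; the MRCA is the root of the tree.
Branch lengths along that path: 0.128 + 0.076 + 0.012 + 0.123 + 0.063 + 0.235 = 0.637.

0.637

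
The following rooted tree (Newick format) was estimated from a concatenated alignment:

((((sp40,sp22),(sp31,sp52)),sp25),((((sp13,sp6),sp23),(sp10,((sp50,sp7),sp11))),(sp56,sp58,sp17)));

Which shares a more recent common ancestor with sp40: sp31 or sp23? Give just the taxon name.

sp31

The MRCA of sp40 and sp31 subtends ((sp40,sp22),(sp31,sp52)) (4 taxa).
The MRCA of sp40 and sp23 is the root, subtending the entire tree (15 taxa).
The first is nested inside the second, so sp40 shares a more recent common ancestor with sp31.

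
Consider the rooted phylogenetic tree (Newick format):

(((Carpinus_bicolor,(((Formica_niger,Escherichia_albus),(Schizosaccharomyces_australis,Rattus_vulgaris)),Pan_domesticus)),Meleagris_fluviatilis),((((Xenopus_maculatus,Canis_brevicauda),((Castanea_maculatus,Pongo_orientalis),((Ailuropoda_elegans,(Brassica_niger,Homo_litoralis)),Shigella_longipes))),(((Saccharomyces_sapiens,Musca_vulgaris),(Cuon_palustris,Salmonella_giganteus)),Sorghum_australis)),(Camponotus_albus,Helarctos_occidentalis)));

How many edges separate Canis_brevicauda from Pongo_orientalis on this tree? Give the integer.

5

The MRCA of Canis_brevicauda and Pongo_orientalis is the node subtending ((Xenopus_maculatus,Canis_brevicauda),((Castanea_maculatus,Pongo_orientalis),((Ailuropoda_elegans,(Brassica_niger,Homo_litoralis)),Shigella_longipes))).
From Canis_brevicauda up to that node: 2 branches. From Pongo_orientalis up to the same node: 3 branches. Total: 2 + 3 = 5.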